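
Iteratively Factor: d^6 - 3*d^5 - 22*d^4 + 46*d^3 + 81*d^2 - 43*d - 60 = (d + 1)*(d^5 - 4*d^4 - 18*d^3 + 64*d^2 + 17*d - 60) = (d - 1)*(d + 1)*(d^4 - 3*d^3 - 21*d^2 + 43*d + 60) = (d - 3)*(d - 1)*(d + 1)*(d^3 - 21*d - 20) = (d - 3)*(d - 1)*(d + 1)^2*(d^2 - d - 20) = (d - 3)*(d - 1)*(d + 1)^2*(d + 4)*(d - 5)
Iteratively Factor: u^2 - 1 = (u + 1)*(u - 1)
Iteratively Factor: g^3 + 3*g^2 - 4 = (g + 2)*(g^2 + g - 2) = (g - 1)*(g + 2)*(g + 2)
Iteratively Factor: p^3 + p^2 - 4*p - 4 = (p - 2)*(p^2 + 3*p + 2) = (p - 2)*(p + 1)*(p + 2)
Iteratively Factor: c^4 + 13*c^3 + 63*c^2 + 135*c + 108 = (c + 3)*(c^3 + 10*c^2 + 33*c + 36) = (c + 3)*(c + 4)*(c^2 + 6*c + 9) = (c + 3)^2*(c + 4)*(c + 3)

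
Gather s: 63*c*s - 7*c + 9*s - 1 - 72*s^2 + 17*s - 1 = -7*c - 72*s^2 + s*(63*c + 26) - 2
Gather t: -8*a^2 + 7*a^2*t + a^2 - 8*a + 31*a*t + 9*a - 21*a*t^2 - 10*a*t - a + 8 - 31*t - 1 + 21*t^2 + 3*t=-7*a^2 + t^2*(21 - 21*a) + t*(7*a^2 + 21*a - 28) + 7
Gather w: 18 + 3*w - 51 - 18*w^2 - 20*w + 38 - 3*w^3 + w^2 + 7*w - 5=-3*w^3 - 17*w^2 - 10*w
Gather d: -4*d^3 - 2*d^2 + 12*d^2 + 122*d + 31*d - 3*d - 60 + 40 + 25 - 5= -4*d^3 + 10*d^2 + 150*d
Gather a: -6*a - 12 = -6*a - 12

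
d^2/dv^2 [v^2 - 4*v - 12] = 2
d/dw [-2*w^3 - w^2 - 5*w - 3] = -6*w^2 - 2*w - 5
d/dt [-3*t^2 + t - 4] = 1 - 6*t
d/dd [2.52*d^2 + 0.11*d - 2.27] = 5.04*d + 0.11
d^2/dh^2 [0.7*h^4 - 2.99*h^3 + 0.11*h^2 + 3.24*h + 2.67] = 8.4*h^2 - 17.94*h + 0.22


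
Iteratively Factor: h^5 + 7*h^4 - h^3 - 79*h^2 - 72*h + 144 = (h + 4)*(h^4 + 3*h^3 - 13*h^2 - 27*h + 36) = (h - 3)*(h + 4)*(h^3 + 6*h^2 + 5*h - 12) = (h - 3)*(h + 3)*(h + 4)*(h^2 + 3*h - 4) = (h - 3)*(h - 1)*(h + 3)*(h + 4)*(h + 4)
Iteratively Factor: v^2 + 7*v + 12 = (v + 4)*(v + 3)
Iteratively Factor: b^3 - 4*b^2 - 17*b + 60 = (b + 4)*(b^2 - 8*b + 15) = (b - 5)*(b + 4)*(b - 3)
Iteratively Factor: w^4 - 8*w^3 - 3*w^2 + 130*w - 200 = (w - 5)*(w^3 - 3*w^2 - 18*w + 40) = (w - 5)^2*(w^2 + 2*w - 8) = (w - 5)^2*(w + 4)*(w - 2)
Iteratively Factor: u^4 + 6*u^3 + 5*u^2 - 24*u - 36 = (u + 2)*(u^3 + 4*u^2 - 3*u - 18) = (u + 2)*(u + 3)*(u^2 + u - 6) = (u - 2)*(u + 2)*(u + 3)*(u + 3)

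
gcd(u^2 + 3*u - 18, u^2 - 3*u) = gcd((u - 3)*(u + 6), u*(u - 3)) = u - 3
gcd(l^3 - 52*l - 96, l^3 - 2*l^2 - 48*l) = l^2 - 2*l - 48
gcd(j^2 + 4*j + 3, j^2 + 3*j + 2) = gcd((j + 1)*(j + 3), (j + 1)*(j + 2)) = j + 1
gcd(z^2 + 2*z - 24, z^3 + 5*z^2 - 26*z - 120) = z + 6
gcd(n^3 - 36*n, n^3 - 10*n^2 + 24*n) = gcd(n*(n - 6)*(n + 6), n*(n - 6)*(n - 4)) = n^2 - 6*n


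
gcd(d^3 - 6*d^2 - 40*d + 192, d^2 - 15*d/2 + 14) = d - 4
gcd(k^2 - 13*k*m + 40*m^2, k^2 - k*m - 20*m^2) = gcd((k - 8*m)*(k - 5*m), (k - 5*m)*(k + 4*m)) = k - 5*m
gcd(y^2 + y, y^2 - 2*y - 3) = y + 1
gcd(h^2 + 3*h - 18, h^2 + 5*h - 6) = h + 6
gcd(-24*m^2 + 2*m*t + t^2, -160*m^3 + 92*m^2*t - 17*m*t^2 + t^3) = -4*m + t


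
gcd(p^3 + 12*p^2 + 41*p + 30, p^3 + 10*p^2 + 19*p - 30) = p^2 + 11*p + 30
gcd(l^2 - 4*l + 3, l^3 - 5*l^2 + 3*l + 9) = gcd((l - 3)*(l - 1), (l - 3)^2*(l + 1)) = l - 3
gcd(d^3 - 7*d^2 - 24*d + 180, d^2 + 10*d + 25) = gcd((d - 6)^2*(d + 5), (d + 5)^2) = d + 5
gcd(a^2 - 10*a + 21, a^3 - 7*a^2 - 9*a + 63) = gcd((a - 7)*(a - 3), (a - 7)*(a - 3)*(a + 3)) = a^2 - 10*a + 21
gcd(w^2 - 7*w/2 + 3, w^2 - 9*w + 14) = w - 2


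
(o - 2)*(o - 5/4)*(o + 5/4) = o^3 - 2*o^2 - 25*o/16 + 25/8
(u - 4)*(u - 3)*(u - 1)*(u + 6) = u^4 - 2*u^3 - 29*u^2 + 102*u - 72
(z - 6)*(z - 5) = z^2 - 11*z + 30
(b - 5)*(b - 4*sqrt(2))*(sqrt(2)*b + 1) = sqrt(2)*b^3 - 5*sqrt(2)*b^2 - 7*b^2 - 4*sqrt(2)*b + 35*b + 20*sqrt(2)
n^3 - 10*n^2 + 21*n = n*(n - 7)*(n - 3)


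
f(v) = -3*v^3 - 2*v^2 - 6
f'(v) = -9*v^2 - 4*v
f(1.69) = -26.19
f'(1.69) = -32.46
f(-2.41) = 24.38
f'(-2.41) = -42.63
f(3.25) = -130.11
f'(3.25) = -108.06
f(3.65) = -178.53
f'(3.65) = -134.50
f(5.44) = -548.15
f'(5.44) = -288.10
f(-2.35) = 21.89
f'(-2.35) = -40.30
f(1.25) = -14.98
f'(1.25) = -19.06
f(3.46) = -154.21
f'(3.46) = -121.58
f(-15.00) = 9669.00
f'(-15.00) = -1965.00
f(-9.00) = 2019.00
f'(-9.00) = -693.00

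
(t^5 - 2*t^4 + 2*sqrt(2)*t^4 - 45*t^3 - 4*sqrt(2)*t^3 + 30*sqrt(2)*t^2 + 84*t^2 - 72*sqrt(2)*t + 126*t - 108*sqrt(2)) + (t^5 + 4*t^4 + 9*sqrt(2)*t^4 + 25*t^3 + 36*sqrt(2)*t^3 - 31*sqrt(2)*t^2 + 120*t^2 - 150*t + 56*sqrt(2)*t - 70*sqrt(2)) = 2*t^5 + 2*t^4 + 11*sqrt(2)*t^4 - 20*t^3 + 32*sqrt(2)*t^3 - sqrt(2)*t^2 + 204*t^2 - 24*t - 16*sqrt(2)*t - 178*sqrt(2)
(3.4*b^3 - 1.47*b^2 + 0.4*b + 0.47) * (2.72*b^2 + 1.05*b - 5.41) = 9.248*b^5 - 0.4284*b^4 - 18.8495*b^3 + 9.6511*b^2 - 1.6705*b - 2.5427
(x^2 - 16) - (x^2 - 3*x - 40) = 3*x + 24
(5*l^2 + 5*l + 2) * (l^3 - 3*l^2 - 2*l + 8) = 5*l^5 - 10*l^4 - 23*l^3 + 24*l^2 + 36*l + 16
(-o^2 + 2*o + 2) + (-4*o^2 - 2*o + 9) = 11 - 5*o^2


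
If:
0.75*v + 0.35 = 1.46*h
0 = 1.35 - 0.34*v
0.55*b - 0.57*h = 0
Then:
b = 2.36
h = 2.28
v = 3.97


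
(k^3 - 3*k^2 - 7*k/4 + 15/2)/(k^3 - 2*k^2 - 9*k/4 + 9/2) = (2*k - 5)/(2*k - 3)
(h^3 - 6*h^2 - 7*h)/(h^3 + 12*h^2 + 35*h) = (h^2 - 6*h - 7)/(h^2 + 12*h + 35)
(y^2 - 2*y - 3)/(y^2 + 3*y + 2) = (y - 3)/(y + 2)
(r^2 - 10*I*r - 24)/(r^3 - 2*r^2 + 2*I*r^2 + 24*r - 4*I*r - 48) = (r - 6*I)/(r^2 + r*(-2 + 6*I) - 12*I)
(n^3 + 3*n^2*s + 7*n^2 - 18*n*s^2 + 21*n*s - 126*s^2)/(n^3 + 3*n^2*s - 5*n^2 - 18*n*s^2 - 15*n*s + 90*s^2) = (n + 7)/(n - 5)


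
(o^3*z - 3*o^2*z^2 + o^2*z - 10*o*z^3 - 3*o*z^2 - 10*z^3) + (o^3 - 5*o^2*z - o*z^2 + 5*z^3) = o^3*z + o^3 - 3*o^2*z^2 - 4*o^2*z - 10*o*z^3 - 4*o*z^2 - 5*z^3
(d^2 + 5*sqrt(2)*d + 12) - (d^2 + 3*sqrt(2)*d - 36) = 2*sqrt(2)*d + 48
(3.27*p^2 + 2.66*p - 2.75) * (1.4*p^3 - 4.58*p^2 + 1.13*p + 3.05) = 4.578*p^5 - 11.2526*p^4 - 12.3377*p^3 + 25.5743*p^2 + 5.0055*p - 8.3875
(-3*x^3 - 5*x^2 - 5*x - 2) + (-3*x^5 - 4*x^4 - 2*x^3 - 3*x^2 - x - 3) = -3*x^5 - 4*x^4 - 5*x^3 - 8*x^2 - 6*x - 5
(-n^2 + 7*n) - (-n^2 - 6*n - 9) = 13*n + 9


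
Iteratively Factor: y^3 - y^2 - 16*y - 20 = (y - 5)*(y^2 + 4*y + 4) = (y - 5)*(y + 2)*(y + 2)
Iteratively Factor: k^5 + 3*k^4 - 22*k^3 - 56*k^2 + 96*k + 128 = (k + 1)*(k^4 + 2*k^3 - 24*k^2 - 32*k + 128) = (k - 2)*(k + 1)*(k^3 + 4*k^2 - 16*k - 64) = (k - 2)*(k + 1)*(k + 4)*(k^2 - 16) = (k - 4)*(k - 2)*(k + 1)*(k + 4)*(k + 4)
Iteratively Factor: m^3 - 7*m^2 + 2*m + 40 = (m - 5)*(m^2 - 2*m - 8) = (m - 5)*(m - 4)*(m + 2)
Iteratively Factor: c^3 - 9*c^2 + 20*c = (c)*(c^2 - 9*c + 20) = c*(c - 4)*(c - 5)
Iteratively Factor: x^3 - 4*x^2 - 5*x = (x)*(x^2 - 4*x - 5) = x*(x - 5)*(x + 1)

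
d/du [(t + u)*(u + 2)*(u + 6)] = 2*t*u + 8*t + 3*u^2 + 16*u + 12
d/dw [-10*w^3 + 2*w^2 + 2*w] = -30*w^2 + 4*w + 2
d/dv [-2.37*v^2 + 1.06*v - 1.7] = 1.06 - 4.74*v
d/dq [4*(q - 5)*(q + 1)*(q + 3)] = 12*q^2 - 8*q - 68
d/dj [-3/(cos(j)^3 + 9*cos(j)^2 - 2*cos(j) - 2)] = 3*(-3*cos(j)^2 - 18*cos(j) + 2)*sin(j)/(cos(j)^3 + 9*cos(j)^2 - 2*cos(j) - 2)^2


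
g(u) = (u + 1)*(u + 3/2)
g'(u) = 2*u + 5/2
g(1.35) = 6.70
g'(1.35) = 5.20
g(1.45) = 7.23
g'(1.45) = 5.40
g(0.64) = 3.51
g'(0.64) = 3.78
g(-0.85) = 0.10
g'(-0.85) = 0.80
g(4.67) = 34.98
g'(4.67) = 11.84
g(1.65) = 8.35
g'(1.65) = 5.80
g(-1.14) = -0.05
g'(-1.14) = 0.22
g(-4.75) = 12.19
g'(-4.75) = -7.00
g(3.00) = 18.00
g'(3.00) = 8.50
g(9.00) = 105.00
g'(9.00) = 20.50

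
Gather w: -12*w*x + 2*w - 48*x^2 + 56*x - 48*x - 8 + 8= w*(2 - 12*x) - 48*x^2 + 8*x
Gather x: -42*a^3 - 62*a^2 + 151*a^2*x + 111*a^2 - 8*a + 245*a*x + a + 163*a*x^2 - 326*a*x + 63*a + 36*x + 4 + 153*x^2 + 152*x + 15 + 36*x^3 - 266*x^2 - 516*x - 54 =-42*a^3 + 49*a^2 + 56*a + 36*x^3 + x^2*(163*a - 113) + x*(151*a^2 - 81*a - 328) - 35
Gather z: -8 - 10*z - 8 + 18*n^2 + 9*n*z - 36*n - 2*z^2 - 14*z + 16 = 18*n^2 - 36*n - 2*z^2 + z*(9*n - 24)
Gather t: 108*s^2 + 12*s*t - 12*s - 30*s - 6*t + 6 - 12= 108*s^2 - 42*s + t*(12*s - 6) - 6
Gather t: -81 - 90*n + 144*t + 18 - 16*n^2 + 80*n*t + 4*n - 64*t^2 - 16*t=-16*n^2 - 86*n - 64*t^2 + t*(80*n + 128) - 63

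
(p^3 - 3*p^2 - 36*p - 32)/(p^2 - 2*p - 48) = (p^2 + 5*p + 4)/(p + 6)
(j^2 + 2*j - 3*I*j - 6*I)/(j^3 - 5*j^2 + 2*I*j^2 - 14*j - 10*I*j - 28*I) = (j - 3*I)/(j^2 + j*(-7 + 2*I) - 14*I)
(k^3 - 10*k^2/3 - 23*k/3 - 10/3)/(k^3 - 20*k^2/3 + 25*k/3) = (3*k^2 + 5*k + 2)/(k*(3*k - 5))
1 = 1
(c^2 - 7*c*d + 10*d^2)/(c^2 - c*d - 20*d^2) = (c - 2*d)/(c + 4*d)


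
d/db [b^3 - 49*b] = 3*b^2 - 49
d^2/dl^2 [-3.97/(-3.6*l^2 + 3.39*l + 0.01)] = (102.9024*l^2 - 96.89976*l - 3.97*(7.2*l - 3.39)*(14.4*l - 6.78) - 0.28584)/(-3.6*l^2 + 3.39*l + 0.01)^3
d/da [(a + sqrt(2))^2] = 2*a + 2*sqrt(2)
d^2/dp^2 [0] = 0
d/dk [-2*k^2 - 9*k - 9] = -4*k - 9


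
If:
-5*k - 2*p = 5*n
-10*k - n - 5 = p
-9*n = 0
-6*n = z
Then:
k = -2/3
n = 0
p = 5/3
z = 0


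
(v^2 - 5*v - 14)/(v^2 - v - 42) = (v + 2)/(v + 6)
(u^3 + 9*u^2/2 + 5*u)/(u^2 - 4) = u*(2*u + 5)/(2*(u - 2))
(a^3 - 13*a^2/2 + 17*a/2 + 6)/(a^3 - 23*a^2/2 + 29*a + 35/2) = (a^2 - 7*a + 12)/(a^2 - 12*a + 35)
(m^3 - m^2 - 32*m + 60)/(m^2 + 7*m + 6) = (m^2 - 7*m + 10)/(m + 1)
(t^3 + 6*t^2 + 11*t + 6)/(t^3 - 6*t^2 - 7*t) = (t^2 + 5*t + 6)/(t*(t - 7))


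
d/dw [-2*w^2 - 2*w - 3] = -4*w - 2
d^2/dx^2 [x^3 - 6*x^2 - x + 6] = 6*x - 12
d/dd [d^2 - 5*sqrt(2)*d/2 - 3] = 2*d - 5*sqrt(2)/2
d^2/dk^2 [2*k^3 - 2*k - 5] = 12*k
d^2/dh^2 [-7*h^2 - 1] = -14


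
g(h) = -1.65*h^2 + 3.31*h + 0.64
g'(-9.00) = 33.01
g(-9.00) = -162.80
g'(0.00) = 3.31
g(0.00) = 0.64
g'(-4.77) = 19.05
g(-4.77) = -52.69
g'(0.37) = 2.09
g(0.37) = 1.64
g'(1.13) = -0.42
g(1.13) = 2.27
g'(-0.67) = 5.52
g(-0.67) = -2.32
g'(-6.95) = 26.24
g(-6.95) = -102.06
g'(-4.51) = 18.19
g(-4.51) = -47.85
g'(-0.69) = 5.59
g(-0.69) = -2.43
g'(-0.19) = 3.94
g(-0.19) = -0.05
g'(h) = 3.31 - 3.3*h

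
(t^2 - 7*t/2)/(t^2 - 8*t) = (t - 7/2)/(t - 8)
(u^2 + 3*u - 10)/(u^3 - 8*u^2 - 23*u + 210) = (u - 2)/(u^2 - 13*u + 42)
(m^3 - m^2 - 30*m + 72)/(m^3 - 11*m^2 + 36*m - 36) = (m^2 + 2*m - 24)/(m^2 - 8*m + 12)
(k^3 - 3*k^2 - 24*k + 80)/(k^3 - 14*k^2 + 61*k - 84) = (k^2 + k - 20)/(k^2 - 10*k + 21)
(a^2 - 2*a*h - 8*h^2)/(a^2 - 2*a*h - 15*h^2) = (-a^2 + 2*a*h + 8*h^2)/(-a^2 + 2*a*h + 15*h^2)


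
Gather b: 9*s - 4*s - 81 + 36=5*s - 45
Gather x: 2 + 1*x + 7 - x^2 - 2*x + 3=-x^2 - x + 12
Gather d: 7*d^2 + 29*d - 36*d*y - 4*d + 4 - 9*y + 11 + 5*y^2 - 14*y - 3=7*d^2 + d*(25 - 36*y) + 5*y^2 - 23*y + 12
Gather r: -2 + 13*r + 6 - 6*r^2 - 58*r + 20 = -6*r^2 - 45*r + 24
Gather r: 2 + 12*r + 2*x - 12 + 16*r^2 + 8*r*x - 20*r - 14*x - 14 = 16*r^2 + r*(8*x - 8) - 12*x - 24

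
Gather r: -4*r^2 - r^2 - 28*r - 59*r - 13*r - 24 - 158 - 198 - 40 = -5*r^2 - 100*r - 420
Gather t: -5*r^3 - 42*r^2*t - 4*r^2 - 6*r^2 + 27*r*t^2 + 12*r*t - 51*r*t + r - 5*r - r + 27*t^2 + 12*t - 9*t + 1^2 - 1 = -5*r^3 - 10*r^2 - 5*r + t^2*(27*r + 27) + t*(-42*r^2 - 39*r + 3)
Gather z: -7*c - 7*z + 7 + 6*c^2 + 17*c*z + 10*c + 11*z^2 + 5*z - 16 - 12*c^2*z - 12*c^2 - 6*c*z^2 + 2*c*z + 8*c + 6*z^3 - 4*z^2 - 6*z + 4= -6*c^2 + 11*c + 6*z^3 + z^2*(7 - 6*c) + z*(-12*c^2 + 19*c - 8) - 5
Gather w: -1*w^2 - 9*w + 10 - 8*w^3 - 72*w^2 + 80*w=-8*w^3 - 73*w^2 + 71*w + 10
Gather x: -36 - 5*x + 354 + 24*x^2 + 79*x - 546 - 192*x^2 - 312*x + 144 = -168*x^2 - 238*x - 84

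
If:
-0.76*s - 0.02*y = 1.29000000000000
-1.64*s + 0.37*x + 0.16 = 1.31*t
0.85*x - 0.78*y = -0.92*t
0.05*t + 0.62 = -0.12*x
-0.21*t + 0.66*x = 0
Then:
No Solution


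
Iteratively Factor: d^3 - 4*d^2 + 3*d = (d)*(d^2 - 4*d + 3) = d*(d - 3)*(d - 1)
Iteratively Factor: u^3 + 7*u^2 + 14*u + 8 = (u + 1)*(u^2 + 6*u + 8) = (u + 1)*(u + 4)*(u + 2)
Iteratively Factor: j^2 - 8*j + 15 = (j - 5)*(j - 3)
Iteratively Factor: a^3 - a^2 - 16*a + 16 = (a - 4)*(a^2 + 3*a - 4) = (a - 4)*(a - 1)*(a + 4)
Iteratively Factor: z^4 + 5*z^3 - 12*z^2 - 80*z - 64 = (z + 1)*(z^3 + 4*z^2 - 16*z - 64) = (z + 1)*(z + 4)*(z^2 - 16) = (z + 1)*(z + 4)^2*(z - 4)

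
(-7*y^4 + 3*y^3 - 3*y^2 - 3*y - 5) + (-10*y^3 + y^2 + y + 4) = -7*y^4 - 7*y^3 - 2*y^2 - 2*y - 1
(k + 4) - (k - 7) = 11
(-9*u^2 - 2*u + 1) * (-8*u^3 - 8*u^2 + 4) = 72*u^5 + 88*u^4 + 8*u^3 - 44*u^2 - 8*u + 4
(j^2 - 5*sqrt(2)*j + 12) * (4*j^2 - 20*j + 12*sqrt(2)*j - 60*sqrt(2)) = 4*j^4 - 20*j^3 - 8*sqrt(2)*j^3 - 72*j^2 + 40*sqrt(2)*j^2 + 144*sqrt(2)*j + 360*j - 720*sqrt(2)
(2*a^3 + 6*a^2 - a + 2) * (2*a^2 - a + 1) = 4*a^5 + 10*a^4 - 6*a^3 + 11*a^2 - 3*a + 2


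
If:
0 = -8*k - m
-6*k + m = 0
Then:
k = 0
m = 0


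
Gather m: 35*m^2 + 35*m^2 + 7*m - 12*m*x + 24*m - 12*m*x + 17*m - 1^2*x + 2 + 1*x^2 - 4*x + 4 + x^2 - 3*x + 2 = 70*m^2 + m*(48 - 24*x) + 2*x^2 - 8*x + 8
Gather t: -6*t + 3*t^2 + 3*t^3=3*t^3 + 3*t^2 - 6*t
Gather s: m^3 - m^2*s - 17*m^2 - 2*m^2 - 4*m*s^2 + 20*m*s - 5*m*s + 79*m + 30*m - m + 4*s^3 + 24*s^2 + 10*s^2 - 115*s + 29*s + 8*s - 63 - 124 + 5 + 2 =m^3 - 19*m^2 + 108*m + 4*s^3 + s^2*(34 - 4*m) + s*(-m^2 + 15*m - 78) - 180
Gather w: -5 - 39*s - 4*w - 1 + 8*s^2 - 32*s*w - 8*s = 8*s^2 - 47*s + w*(-32*s - 4) - 6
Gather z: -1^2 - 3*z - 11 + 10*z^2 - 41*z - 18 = 10*z^2 - 44*z - 30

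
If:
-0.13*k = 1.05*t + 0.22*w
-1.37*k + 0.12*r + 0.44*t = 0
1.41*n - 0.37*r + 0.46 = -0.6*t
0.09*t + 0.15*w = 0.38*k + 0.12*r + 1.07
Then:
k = 0.021454049517415*w - 0.589330675618968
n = 0.358717066266273*w - 2.19304871657892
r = 1.02292715764443*w - 6.99572929780389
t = 0.0729647503147293 - 0.212180025178347*w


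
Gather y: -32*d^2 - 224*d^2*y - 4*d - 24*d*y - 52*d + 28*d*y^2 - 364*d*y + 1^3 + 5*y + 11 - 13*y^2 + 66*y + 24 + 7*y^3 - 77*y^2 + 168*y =-32*d^2 - 56*d + 7*y^3 + y^2*(28*d - 90) + y*(-224*d^2 - 388*d + 239) + 36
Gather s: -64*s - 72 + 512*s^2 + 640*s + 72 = 512*s^2 + 576*s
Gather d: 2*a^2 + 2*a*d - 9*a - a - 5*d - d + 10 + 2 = 2*a^2 - 10*a + d*(2*a - 6) + 12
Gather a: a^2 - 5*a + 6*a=a^2 + a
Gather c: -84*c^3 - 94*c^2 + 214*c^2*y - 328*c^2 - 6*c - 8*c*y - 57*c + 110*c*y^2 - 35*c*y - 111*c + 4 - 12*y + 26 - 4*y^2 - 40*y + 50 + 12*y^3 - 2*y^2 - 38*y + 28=-84*c^3 + c^2*(214*y - 422) + c*(110*y^2 - 43*y - 174) + 12*y^3 - 6*y^2 - 90*y + 108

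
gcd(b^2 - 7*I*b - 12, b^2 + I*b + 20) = b - 4*I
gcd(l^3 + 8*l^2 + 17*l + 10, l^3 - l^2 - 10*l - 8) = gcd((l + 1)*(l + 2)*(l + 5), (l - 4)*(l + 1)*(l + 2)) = l^2 + 3*l + 2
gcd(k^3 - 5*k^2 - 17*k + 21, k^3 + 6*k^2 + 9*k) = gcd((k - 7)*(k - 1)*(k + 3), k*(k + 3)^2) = k + 3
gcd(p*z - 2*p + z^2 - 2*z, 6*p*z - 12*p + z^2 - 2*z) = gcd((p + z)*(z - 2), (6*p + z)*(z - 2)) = z - 2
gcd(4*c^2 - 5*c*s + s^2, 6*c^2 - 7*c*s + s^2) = -c + s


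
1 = 1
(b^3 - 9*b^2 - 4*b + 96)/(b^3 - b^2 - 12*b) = (b - 8)/b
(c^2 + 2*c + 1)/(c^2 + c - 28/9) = 9*(c^2 + 2*c + 1)/(9*c^2 + 9*c - 28)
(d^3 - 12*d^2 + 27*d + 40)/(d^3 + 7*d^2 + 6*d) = (d^2 - 13*d + 40)/(d*(d + 6))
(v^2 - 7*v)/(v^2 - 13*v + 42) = v/(v - 6)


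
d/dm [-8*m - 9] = -8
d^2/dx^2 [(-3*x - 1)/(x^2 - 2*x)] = 2*(x*(x - 2)*(9*x - 5) - 4*(x - 1)^2*(3*x + 1))/(x^3*(x - 2)^3)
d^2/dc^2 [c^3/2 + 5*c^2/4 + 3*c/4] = 3*c + 5/2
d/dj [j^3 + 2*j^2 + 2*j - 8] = 3*j^2 + 4*j + 2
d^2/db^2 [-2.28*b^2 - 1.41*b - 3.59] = -4.56000000000000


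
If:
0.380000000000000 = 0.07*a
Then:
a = 5.43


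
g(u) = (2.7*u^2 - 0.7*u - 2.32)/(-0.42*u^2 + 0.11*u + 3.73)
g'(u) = (0.84*u - 0.11)*(2.7*u^2 - 0.7*u - 2.32)/(-0.42*u^2 + 0.11*u + 3.73)^2 + (5.4*u - 0.7)/(-0.42*u^2 + 0.11*u + 3.73)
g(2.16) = 4.36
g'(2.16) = 9.16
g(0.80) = -0.32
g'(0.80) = 0.97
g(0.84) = -0.28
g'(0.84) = 1.04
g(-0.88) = 0.12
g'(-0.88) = -1.68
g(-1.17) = 0.73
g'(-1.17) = -2.58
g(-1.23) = 0.89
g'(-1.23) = -2.82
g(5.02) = -9.87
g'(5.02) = 2.24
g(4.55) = -11.29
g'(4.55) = 4.04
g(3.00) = 71.00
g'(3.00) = 666.46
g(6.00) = -8.45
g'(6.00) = 0.93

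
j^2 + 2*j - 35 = (j - 5)*(j + 7)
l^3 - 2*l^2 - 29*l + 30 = (l - 6)*(l - 1)*(l + 5)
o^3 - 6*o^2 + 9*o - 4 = (o - 4)*(o - 1)^2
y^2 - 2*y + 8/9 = (y - 4/3)*(y - 2/3)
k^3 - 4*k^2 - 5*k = k*(k - 5)*(k + 1)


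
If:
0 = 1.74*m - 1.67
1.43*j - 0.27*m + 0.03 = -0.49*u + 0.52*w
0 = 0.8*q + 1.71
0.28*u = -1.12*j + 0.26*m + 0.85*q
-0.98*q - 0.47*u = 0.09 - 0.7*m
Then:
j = -2.82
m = 0.96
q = -2.14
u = 5.69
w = -2.84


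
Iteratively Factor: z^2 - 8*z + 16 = (z - 4)*(z - 4)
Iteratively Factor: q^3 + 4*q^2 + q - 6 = (q + 2)*(q^2 + 2*q - 3) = (q - 1)*(q + 2)*(q + 3)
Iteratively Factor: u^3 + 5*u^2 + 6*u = (u)*(u^2 + 5*u + 6) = u*(u + 3)*(u + 2)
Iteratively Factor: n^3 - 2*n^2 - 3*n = (n - 3)*(n^2 + n) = (n - 3)*(n + 1)*(n)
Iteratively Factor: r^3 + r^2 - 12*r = (r + 4)*(r^2 - 3*r) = (r - 3)*(r + 4)*(r)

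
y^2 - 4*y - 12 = (y - 6)*(y + 2)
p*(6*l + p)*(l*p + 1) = 6*l^2*p^2 + l*p^3 + 6*l*p + p^2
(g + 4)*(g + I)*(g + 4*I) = g^3 + 4*g^2 + 5*I*g^2 - 4*g + 20*I*g - 16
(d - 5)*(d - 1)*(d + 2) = d^3 - 4*d^2 - 7*d + 10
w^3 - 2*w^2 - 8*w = w*(w - 4)*(w + 2)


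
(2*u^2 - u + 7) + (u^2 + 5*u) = 3*u^2 + 4*u + 7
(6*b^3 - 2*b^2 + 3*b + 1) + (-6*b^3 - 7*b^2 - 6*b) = -9*b^2 - 3*b + 1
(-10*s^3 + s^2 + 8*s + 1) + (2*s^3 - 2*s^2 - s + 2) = -8*s^3 - s^2 + 7*s + 3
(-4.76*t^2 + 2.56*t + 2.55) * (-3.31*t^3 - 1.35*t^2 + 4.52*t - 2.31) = 15.7556*t^5 - 2.0476*t^4 - 33.4117*t^3 + 19.1243*t^2 + 5.6124*t - 5.8905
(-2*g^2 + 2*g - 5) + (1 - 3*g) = -2*g^2 - g - 4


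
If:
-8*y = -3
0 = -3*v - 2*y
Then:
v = -1/4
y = 3/8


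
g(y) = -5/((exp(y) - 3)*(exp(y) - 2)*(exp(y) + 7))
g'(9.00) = 0.00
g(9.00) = 0.00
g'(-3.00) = 0.00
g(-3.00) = -0.12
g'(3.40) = 0.00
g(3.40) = -0.00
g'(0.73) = -203.29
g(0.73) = 7.93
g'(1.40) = 1.29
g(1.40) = -0.21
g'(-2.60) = -0.01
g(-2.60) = -0.13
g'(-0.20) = -0.24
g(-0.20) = -0.25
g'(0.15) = -0.75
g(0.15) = -0.40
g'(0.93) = 0.92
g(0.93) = 2.11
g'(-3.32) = -0.00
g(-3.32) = -0.12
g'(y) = 5*exp(y)/((exp(y) - 3)*(exp(y) - 2)*(exp(y) + 7)^2) + 5*exp(y)/((exp(y) - 3)*(exp(y) - 2)^2*(exp(y) + 7)) + 5*exp(y)/((exp(y) - 3)^2*(exp(y) - 2)*(exp(y) + 7)) = 5*((exp(y) - 3)*(exp(y) - 2) + (exp(y) - 3)*(exp(y) + 7) + (exp(y) - 2)*(exp(y) + 7))*exp(y)/((exp(y) - 3)^2*(exp(y) - 2)^2*(exp(y) + 7)^2)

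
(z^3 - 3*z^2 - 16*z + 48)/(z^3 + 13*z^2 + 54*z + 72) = (z^2 - 7*z + 12)/(z^2 + 9*z + 18)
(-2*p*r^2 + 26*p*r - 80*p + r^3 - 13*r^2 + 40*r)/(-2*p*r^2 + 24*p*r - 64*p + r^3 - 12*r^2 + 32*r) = (r - 5)/(r - 4)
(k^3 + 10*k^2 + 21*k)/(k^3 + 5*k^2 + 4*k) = (k^2 + 10*k + 21)/(k^2 + 5*k + 4)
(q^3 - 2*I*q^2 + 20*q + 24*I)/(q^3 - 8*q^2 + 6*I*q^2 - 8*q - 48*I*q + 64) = (q^2 - 4*I*q + 12)/(q^2 + 4*q*(-2 + I) - 32*I)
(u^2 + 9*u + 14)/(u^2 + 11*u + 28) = (u + 2)/(u + 4)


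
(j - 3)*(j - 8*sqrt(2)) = j^2 - 8*sqrt(2)*j - 3*j + 24*sqrt(2)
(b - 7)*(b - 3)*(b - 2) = b^3 - 12*b^2 + 41*b - 42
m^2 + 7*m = m*(m + 7)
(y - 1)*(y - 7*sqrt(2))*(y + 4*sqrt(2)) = y^3 - 3*sqrt(2)*y^2 - y^2 - 56*y + 3*sqrt(2)*y + 56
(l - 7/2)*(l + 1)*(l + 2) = l^3 - l^2/2 - 17*l/2 - 7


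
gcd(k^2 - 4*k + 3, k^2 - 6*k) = 1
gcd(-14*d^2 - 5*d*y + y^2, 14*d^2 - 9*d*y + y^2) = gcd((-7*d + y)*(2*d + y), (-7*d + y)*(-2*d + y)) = -7*d + y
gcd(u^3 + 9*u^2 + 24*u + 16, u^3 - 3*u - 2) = u + 1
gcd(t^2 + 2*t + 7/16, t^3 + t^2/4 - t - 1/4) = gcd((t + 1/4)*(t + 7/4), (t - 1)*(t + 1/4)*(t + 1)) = t + 1/4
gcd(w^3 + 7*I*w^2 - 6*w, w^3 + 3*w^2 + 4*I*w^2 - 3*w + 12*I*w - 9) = w + I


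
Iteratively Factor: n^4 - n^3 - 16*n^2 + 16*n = (n + 4)*(n^3 - 5*n^2 + 4*n) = (n - 4)*(n + 4)*(n^2 - n) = (n - 4)*(n - 1)*(n + 4)*(n)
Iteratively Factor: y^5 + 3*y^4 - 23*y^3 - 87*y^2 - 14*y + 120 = (y + 4)*(y^4 - y^3 - 19*y^2 - 11*y + 30) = (y + 3)*(y + 4)*(y^3 - 4*y^2 - 7*y + 10) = (y - 1)*(y + 3)*(y + 4)*(y^2 - 3*y - 10) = (y - 1)*(y + 2)*(y + 3)*(y + 4)*(y - 5)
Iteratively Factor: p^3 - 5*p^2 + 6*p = (p)*(p^2 - 5*p + 6) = p*(p - 2)*(p - 3)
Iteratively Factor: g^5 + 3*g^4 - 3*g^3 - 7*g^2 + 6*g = (g)*(g^4 + 3*g^3 - 3*g^2 - 7*g + 6) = g*(g - 1)*(g^3 + 4*g^2 + g - 6) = g*(g - 1)^2*(g^2 + 5*g + 6) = g*(g - 1)^2*(g + 2)*(g + 3)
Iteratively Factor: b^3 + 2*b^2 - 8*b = (b + 4)*(b^2 - 2*b) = (b - 2)*(b + 4)*(b)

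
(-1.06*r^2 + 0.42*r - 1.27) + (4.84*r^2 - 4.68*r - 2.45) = 3.78*r^2 - 4.26*r - 3.72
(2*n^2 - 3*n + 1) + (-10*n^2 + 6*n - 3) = -8*n^2 + 3*n - 2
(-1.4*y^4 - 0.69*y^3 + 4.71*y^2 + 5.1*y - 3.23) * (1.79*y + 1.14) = -2.506*y^5 - 2.8311*y^4 + 7.6443*y^3 + 14.4984*y^2 + 0.0322999999999993*y - 3.6822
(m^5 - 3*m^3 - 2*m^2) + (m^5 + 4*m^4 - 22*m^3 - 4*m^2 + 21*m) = 2*m^5 + 4*m^4 - 25*m^3 - 6*m^2 + 21*m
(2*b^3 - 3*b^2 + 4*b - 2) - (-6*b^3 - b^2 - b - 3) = 8*b^3 - 2*b^2 + 5*b + 1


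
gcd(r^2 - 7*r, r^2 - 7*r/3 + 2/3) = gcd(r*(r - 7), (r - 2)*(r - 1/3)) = 1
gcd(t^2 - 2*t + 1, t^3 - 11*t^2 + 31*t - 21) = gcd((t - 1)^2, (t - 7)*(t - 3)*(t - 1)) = t - 1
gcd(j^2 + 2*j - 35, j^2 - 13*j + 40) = j - 5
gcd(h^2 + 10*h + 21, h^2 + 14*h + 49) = h + 7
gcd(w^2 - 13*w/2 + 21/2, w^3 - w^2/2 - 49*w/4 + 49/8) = w - 7/2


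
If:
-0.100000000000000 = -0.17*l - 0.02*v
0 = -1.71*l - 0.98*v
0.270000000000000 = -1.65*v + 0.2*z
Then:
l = 0.74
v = -1.29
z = -9.31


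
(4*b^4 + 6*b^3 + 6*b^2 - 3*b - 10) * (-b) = -4*b^5 - 6*b^4 - 6*b^3 + 3*b^2 + 10*b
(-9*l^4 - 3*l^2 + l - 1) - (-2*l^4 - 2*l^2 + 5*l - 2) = -7*l^4 - l^2 - 4*l + 1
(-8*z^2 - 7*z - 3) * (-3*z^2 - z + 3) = 24*z^4 + 29*z^3 - 8*z^2 - 18*z - 9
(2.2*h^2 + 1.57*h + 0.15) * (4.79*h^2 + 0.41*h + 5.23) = 10.538*h^4 + 8.4223*h^3 + 12.8682*h^2 + 8.2726*h + 0.7845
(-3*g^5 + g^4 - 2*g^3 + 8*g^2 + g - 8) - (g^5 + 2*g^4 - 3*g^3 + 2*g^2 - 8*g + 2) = -4*g^5 - g^4 + g^3 + 6*g^2 + 9*g - 10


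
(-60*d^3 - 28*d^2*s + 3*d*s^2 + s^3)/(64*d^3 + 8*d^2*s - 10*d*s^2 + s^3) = (-30*d^2 + d*s + s^2)/(32*d^2 - 12*d*s + s^2)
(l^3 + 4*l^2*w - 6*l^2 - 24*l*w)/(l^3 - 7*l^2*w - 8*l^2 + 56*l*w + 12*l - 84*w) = l*(-l - 4*w)/(-l^2 + 7*l*w + 2*l - 14*w)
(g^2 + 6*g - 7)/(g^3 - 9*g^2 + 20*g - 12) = (g + 7)/(g^2 - 8*g + 12)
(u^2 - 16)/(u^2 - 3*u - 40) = (16 - u^2)/(-u^2 + 3*u + 40)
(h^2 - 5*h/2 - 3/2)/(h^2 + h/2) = (h - 3)/h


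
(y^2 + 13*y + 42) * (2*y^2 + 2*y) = 2*y^4 + 28*y^3 + 110*y^2 + 84*y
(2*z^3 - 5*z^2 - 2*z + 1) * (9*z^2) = 18*z^5 - 45*z^4 - 18*z^3 + 9*z^2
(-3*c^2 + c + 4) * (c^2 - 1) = -3*c^4 + c^3 + 7*c^2 - c - 4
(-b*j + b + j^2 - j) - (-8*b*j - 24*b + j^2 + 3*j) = 7*b*j + 25*b - 4*j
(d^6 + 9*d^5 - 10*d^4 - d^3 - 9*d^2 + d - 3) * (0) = 0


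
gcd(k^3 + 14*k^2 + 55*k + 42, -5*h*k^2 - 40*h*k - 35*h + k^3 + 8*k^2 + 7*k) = k^2 + 8*k + 7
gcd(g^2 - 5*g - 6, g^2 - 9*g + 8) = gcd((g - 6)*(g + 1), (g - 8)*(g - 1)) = 1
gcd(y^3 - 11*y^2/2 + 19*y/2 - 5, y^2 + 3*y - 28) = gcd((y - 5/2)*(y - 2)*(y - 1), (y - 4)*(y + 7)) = 1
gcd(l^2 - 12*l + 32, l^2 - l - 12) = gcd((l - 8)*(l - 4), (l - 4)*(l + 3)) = l - 4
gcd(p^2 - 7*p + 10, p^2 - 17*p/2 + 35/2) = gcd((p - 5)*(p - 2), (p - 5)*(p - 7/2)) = p - 5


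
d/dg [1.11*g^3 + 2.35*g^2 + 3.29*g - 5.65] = 3.33*g^2 + 4.7*g + 3.29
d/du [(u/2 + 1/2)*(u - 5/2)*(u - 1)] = 3*u^2/2 - 5*u/2 - 1/2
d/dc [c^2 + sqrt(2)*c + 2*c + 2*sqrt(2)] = 2*c + sqrt(2) + 2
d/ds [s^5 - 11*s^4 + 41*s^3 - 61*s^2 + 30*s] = 5*s^4 - 44*s^3 + 123*s^2 - 122*s + 30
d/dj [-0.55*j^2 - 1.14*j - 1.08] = -1.1*j - 1.14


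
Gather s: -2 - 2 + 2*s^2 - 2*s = 2*s^2 - 2*s - 4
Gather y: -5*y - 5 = -5*y - 5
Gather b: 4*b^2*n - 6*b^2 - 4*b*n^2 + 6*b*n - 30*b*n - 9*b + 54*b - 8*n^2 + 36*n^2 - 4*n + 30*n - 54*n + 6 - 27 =b^2*(4*n - 6) + b*(-4*n^2 - 24*n + 45) + 28*n^2 - 28*n - 21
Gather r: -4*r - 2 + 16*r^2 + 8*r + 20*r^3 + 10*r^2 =20*r^3 + 26*r^2 + 4*r - 2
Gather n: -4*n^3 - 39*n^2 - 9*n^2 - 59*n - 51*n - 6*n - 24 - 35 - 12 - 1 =-4*n^3 - 48*n^2 - 116*n - 72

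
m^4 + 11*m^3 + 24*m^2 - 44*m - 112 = (m - 2)*(m + 2)*(m + 4)*(m + 7)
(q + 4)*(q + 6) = q^2 + 10*q + 24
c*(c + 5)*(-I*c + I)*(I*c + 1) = c^4 + 4*c^3 - I*c^3 - 5*c^2 - 4*I*c^2 + 5*I*c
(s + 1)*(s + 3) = s^2 + 4*s + 3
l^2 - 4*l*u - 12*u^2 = (l - 6*u)*(l + 2*u)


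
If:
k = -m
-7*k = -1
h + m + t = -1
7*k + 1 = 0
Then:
No Solution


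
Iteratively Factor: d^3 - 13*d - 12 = (d + 1)*(d^2 - d - 12) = (d - 4)*(d + 1)*(d + 3)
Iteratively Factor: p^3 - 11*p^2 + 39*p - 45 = (p - 3)*(p^2 - 8*p + 15) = (p - 5)*(p - 3)*(p - 3)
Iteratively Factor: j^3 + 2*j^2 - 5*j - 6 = (j + 1)*(j^2 + j - 6) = (j + 1)*(j + 3)*(j - 2)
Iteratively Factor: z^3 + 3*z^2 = (z + 3)*(z^2) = z*(z + 3)*(z)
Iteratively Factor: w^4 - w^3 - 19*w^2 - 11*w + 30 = (w + 2)*(w^3 - 3*w^2 - 13*w + 15) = (w + 2)*(w + 3)*(w^2 - 6*w + 5) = (w - 1)*(w + 2)*(w + 3)*(w - 5)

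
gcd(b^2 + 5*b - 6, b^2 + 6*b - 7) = b - 1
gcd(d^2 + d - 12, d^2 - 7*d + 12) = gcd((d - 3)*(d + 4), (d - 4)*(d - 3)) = d - 3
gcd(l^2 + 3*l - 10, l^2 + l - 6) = l - 2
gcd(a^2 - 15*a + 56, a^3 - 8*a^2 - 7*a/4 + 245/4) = a - 7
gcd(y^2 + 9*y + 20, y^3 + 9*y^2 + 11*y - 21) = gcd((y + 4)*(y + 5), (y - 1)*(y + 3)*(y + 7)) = 1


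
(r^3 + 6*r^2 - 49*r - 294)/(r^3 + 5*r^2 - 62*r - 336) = (r - 7)/(r - 8)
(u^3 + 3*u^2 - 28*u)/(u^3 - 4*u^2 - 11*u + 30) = u*(u^2 + 3*u - 28)/(u^3 - 4*u^2 - 11*u + 30)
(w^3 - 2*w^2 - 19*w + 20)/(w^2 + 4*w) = w - 6 + 5/w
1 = 1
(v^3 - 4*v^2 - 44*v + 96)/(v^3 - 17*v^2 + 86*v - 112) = (v + 6)/(v - 7)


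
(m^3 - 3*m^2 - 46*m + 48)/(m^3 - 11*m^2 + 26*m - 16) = (m + 6)/(m - 2)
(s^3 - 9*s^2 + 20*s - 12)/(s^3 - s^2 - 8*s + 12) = (s^2 - 7*s + 6)/(s^2 + s - 6)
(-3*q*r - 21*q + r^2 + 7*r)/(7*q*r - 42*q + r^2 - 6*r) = (-3*q*r - 21*q + r^2 + 7*r)/(7*q*r - 42*q + r^2 - 6*r)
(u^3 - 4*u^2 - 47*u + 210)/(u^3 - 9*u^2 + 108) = (u^2 + 2*u - 35)/(u^2 - 3*u - 18)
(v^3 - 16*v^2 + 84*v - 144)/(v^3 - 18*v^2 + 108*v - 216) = (v - 4)/(v - 6)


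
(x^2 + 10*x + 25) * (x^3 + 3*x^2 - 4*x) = x^5 + 13*x^4 + 51*x^3 + 35*x^2 - 100*x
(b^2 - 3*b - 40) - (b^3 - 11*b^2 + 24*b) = -b^3 + 12*b^2 - 27*b - 40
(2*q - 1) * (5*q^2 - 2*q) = 10*q^3 - 9*q^2 + 2*q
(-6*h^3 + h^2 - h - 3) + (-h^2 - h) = -6*h^3 - 2*h - 3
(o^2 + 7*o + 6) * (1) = o^2 + 7*o + 6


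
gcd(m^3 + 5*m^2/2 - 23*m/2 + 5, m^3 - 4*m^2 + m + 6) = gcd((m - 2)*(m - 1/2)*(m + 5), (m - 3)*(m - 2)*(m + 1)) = m - 2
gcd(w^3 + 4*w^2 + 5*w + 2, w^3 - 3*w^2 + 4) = w + 1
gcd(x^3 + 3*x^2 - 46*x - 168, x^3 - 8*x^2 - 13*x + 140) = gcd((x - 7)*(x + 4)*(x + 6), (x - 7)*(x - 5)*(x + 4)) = x^2 - 3*x - 28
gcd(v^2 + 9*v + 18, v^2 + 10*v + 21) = v + 3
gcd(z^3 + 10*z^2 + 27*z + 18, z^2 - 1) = z + 1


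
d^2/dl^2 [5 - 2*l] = 0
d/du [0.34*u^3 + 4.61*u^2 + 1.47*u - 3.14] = 1.02*u^2 + 9.22*u + 1.47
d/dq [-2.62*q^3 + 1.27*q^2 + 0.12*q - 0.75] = -7.86*q^2 + 2.54*q + 0.12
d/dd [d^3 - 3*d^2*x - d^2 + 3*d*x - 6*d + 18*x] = 3*d^2 - 6*d*x - 2*d + 3*x - 6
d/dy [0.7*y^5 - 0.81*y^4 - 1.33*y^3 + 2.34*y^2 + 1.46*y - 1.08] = 3.5*y^4 - 3.24*y^3 - 3.99*y^2 + 4.68*y + 1.46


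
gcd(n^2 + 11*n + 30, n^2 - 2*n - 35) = n + 5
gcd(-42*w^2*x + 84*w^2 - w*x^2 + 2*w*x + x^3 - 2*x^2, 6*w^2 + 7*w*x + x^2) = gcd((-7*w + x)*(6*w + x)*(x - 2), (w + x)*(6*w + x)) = 6*w + x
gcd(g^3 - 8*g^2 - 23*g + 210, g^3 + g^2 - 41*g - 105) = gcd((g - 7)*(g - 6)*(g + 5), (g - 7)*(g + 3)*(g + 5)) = g^2 - 2*g - 35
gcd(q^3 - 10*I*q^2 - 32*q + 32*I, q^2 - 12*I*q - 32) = q - 4*I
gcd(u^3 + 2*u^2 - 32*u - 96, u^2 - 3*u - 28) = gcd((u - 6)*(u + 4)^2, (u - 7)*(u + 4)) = u + 4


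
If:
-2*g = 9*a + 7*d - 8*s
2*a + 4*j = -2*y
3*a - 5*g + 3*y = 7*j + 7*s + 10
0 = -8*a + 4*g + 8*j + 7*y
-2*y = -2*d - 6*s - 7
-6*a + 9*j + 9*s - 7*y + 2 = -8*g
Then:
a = -26571/6829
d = 20427/6829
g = -54987/6829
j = 59539/13658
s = -51531/13658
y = -32968/6829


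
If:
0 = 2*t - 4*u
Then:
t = 2*u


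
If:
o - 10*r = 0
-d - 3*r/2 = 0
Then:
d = -3*r/2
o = 10*r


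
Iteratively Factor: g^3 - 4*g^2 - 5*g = (g)*(g^2 - 4*g - 5) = g*(g - 5)*(g + 1)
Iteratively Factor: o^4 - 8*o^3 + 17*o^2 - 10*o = (o - 2)*(o^3 - 6*o^2 + 5*o) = (o - 2)*(o - 1)*(o^2 - 5*o) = o*(o - 2)*(o - 1)*(o - 5)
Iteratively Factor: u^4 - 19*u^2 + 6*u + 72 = (u - 3)*(u^3 + 3*u^2 - 10*u - 24) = (u - 3)*(u + 4)*(u^2 - u - 6) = (u - 3)^2*(u + 4)*(u + 2)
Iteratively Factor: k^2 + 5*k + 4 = (k + 1)*(k + 4)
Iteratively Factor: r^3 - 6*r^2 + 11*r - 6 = (r - 2)*(r^2 - 4*r + 3) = (r - 2)*(r - 1)*(r - 3)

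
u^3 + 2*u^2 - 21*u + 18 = (u - 3)*(u - 1)*(u + 6)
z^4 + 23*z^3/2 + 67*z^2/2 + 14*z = z*(z + 1/2)*(z + 4)*(z + 7)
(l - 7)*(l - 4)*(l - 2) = l^3 - 13*l^2 + 50*l - 56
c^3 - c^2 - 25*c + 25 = (c - 5)*(c - 1)*(c + 5)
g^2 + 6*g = g*(g + 6)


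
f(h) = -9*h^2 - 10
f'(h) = -18*h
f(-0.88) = -16.97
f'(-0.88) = 15.84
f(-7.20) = -476.56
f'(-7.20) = 129.60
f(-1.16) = -22.11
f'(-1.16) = 20.88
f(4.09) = -160.55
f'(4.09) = -73.62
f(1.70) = -36.01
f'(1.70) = -30.60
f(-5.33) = -265.68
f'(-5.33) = 95.94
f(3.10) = -96.49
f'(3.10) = -55.80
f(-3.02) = -92.08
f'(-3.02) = 54.36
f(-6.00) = -334.00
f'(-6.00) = 108.00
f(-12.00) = -1306.00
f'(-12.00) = 216.00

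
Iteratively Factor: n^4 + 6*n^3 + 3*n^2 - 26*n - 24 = (n - 2)*(n^3 + 8*n^2 + 19*n + 12) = (n - 2)*(n + 4)*(n^2 + 4*n + 3) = (n - 2)*(n + 1)*(n + 4)*(n + 3)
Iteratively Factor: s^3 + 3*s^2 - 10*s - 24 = (s - 3)*(s^2 + 6*s + 8) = (s - 3)*(s + 4)*(s + 2)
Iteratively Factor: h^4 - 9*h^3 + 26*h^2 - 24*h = (h)*(h^3 - 9*h^2 + 26*h - 24) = h*(h - 2)*(h^2 - 7*h + 12) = h*(h - 4)*(h - 2)*(h - 3)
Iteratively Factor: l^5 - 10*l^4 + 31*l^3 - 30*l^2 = (l - 5)*(l^4 - 5*l^3 + 6*l^2) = (l - 5)*(l - 3)*(l^3 - 2*l^2) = l*(l - 5)*(l - 3)*(l^2 - 2*l) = l*(l - 5)*(l - 3)*(l - 2)*(l)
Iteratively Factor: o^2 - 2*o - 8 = (o + 2)*(o - 4)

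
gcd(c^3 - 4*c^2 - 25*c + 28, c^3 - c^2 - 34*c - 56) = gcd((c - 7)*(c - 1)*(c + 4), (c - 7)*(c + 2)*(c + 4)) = c^2 - 3*c - 28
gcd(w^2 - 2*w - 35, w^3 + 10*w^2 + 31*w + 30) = w + 5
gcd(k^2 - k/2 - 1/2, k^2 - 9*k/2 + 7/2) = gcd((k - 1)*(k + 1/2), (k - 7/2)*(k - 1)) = k - 1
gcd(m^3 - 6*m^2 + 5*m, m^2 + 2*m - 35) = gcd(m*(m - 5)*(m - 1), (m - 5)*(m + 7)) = m - 5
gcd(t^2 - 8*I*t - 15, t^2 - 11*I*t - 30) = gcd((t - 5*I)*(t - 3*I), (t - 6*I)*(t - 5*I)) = t - 5*I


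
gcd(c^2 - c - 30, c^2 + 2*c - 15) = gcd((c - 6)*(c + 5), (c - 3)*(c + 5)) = c + 5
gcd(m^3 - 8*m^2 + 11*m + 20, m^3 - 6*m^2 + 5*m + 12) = m^2 - 3*m - 4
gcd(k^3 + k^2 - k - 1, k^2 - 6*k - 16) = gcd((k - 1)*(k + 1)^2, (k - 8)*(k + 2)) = 1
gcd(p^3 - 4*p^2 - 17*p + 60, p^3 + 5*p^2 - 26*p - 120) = p^2 - p - 20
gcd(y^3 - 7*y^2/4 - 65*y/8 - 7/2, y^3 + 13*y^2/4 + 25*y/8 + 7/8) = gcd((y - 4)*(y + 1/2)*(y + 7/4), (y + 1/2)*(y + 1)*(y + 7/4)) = y^2 + 9*y/4 + 7/8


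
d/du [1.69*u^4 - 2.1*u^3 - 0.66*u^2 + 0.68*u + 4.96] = 6.76*u^3 - 6.3*u^2 - 1.32*u + 0.68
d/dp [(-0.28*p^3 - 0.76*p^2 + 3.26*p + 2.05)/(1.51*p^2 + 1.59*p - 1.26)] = (-0.4228*p^4 - 0.8904*p^3 - 5.0726*p^2 - 4.2758*p - 7.3671)/(2.2801*p^4 + 4.8018*p^3 - 1.2771*p^2 - 4.0068*p + 1.5876)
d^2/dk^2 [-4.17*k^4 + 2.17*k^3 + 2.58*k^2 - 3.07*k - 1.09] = -50.04*k^2 + 13.02*k + 5.16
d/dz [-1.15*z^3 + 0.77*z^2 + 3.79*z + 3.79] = -3.45*z^2 + 1.54*z + 3.79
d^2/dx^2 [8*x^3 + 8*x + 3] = 48*x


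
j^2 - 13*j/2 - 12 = (j - 8)*(j + 3/2)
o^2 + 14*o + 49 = (o + 7)^2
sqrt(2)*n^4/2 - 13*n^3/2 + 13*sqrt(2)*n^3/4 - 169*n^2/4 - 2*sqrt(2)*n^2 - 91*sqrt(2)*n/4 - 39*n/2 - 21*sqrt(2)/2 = (n + 1/2)*(n + 6)*(n - 7*sqrt(2))*(sqrt(2)*n/2 + 1/2)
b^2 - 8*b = b*(b - 8)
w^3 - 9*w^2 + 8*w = w*(w - 8)*(w - 1)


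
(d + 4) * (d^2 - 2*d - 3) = d^3 + 2*d^2 - 11*d - 12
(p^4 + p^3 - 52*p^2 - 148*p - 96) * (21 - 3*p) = -3*p^5 + 18*p^4 + 177*p^3 - 648*p^2 - 2820*p - 2016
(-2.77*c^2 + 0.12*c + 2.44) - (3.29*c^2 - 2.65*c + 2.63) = -6.06*c^2 + 2.77*c - 0.19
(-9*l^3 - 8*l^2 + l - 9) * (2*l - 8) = -18*l^4 + 56*l^3 + 66*l^2 - 26*l + 72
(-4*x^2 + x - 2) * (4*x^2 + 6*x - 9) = -16*x^4 - 20*x^3 + 34*x^2 - 21*x + 18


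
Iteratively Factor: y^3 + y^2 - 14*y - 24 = (y + 2)*(y^2 - y - 12) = (y + 2)*(y + 3)*(y - 4)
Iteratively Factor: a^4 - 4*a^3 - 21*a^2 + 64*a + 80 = (a + 1)*(a^3 - 5*a^2 - 16*a + 80) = (a + 1)*(a + 4)*(a^2 - 9*a + 20) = (a - 4)*(a + 1)*(a + 4)*(a - 5)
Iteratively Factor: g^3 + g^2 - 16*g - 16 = (g + 1)*(g^2 - 16) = (g - 4)*(g + 1)*(g + 4)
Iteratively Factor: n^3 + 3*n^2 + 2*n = (n)*(n^2 + 3*n + 2) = n*(n + 2)*(n + 1)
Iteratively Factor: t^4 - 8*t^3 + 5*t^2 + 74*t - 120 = (t - 5)*(t^3 - 3*t^2 - 10*t + 24) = (t - 5)*(t - 2)*(t^2 - t - 12) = (t - 5)*(t - 2)*(t + 3)*(t - 4)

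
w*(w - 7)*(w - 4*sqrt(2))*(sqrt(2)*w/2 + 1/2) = sqrt(2)*w^4/2 - 7*sqrt(2)*w^3/2 - 7*w^3/2 - 2*sqrt(2)*w^2 + 49*w^2/2 + 14*sqrt(2)*w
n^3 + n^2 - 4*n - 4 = (n - 2)*(n + 1)*(n + 2)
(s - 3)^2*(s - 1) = s^3 - 7*s^2 + 15*s - 9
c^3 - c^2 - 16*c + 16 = (c - 4)*(c - 1)*(c + 4)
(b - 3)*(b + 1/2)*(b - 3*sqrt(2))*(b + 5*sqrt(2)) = b^4 - 5*b^3/2 + 2*sqrt(2)*b^3 - 63*b^2/2 - 5*sqrt(2)*b^2 - 3*sqrt(2)*b + 75*b + 45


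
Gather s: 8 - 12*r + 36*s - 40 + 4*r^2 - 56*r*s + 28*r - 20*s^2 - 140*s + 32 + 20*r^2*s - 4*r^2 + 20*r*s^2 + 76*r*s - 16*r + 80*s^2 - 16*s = s^2*(20*r + 60) + s*(20*r^2 + 20*r - 120)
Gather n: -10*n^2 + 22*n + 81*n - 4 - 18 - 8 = -10*n^2 + 103*n - 30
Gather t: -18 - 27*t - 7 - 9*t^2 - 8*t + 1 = -9*t^2 - 35*t - 24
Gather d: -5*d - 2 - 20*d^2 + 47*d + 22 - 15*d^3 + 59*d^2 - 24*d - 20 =-15*d^3 + 39*d^2 + 18*d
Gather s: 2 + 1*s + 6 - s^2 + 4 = -s^2 + s + 12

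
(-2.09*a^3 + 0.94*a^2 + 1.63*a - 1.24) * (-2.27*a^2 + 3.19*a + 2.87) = 4.7443*a^5 - 8.8009*a^4 - 6.6998*a^3 + 10.7123*a^2 + 0.7225*a - 3.5588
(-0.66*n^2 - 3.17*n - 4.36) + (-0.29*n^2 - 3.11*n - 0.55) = -0.95*n^2 - 6.28*n - 4.91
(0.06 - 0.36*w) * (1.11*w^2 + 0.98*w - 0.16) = -0.3996*w^3 - 0.2862*w^2 + 0.1164*w - 0.0096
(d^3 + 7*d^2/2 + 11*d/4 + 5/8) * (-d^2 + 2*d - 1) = -d^5 - 3*d^4/2 + 13*d^3/4 + 11*d^2/8 - 3*d/2 - 5/8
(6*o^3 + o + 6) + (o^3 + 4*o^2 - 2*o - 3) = 7*o^3 + 4*o^2 - o + 3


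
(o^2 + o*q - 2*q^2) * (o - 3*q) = o^3 - 2*o^2*q - 5*o*q^2 + 6*q^3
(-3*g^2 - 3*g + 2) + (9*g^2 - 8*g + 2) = 6*g^2 - 11*g + 4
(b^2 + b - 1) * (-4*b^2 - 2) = -4*b^4 - 4*b^3 + 2*b^2 - 2*b + 2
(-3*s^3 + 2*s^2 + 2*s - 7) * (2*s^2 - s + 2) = -6*s^5 + 7*s^4 - 4*s^3 - 12*s^2 + 11*s - 14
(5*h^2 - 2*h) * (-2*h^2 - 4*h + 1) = -10*h^4 - 16*h^3 + 13*h^2 - 2*h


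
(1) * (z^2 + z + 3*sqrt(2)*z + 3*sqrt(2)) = z^2 + z + 3*sqrt(2)*z + 3*sqrt(2)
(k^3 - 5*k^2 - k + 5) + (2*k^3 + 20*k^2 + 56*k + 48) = 3*k^3 + 15*k^2 + 55*k + 53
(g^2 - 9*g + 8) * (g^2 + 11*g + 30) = g^4 + 2*g^3 - 61*g^2 - 182*g + 240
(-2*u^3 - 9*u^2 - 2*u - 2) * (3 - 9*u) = 18*u^4 + 75*u^3 - 9*u^2 + 12*u - 6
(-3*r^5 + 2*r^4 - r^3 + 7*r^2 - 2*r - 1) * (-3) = 9*r^5 - 6*r^4 + 3*r^3 - 21*r^2 + 6*r + 3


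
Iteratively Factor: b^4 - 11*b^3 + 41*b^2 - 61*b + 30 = (b - 5)*(b^3 - 6*b^2 + 11*b - 6) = (b - 5)*(b - 3)*(b^2 - 3*b + 2) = (b - 5)*(b - 3)*(b - 1)*(b - 2)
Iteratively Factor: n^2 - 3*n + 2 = (n - 2)*(n - 1)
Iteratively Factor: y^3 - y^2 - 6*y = (y + 2)*(y^2 - 3*y) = y*(y + 2)*(y - 3)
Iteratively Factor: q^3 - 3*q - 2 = (q + 1)*(q^2 - q - 2) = (q + 1)^2*(q - 2)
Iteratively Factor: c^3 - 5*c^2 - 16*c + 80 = (c + 4)*(c^2 - 9*c + 20) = (c - 4)*(c + 4)*(c - 5)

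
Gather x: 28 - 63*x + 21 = 49 - 63*x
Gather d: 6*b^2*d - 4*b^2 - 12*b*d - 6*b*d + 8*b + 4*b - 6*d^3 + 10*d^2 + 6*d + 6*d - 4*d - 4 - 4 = -4*b^2 + 12*b - 6*d^3 + 10*d^2 + d*(6*b^2 - 18*b + 8) - 8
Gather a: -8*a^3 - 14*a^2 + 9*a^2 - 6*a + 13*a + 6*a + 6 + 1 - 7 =-8*a^3 - 5*a^2 + 13*a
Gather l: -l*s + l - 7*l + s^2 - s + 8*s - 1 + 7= l*(-s - 6) + s^2 + 7*s + 6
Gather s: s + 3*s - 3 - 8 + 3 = 4*s - 8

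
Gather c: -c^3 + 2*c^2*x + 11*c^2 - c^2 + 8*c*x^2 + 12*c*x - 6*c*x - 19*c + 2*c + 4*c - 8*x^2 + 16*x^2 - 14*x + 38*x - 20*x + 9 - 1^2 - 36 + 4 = -c^3 + c^2*(2*x + 10) + c*(8*x^2 + 6*x - 13) + 8*x^2 + 4*x - 24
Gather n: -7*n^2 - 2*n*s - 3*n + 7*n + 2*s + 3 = -7*n^2 + n*(4 - 2*s) + 2*s + 3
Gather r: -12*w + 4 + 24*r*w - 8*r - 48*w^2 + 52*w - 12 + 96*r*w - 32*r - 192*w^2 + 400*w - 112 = r*(120*w - 40) - 240*w^2 + 440*w - 120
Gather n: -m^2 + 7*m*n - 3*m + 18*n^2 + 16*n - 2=-m^2 - 3*m + 18*n^2 + n*(7*m + 16) - 2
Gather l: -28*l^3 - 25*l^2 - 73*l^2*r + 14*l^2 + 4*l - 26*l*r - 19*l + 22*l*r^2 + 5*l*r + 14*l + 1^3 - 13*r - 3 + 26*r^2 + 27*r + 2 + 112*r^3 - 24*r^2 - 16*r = -28*l^3 + l^2*(-73*r - 11) + l*(22*r^2 - 21*r - 1) + 112*r^3 + 2*r^2 - 2*r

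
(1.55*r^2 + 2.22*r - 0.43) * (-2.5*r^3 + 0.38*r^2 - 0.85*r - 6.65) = -3.875*r^5 - 4.961*r^4 + 0.6011*r^3 - 12.3579*r^2 - 14.3975*r + 2.8595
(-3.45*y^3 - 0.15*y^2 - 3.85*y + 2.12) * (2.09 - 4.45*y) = 15.3525*y^4 - 6.543*y^3 + 16.819*y^2 - 17.4805*y + 4.4308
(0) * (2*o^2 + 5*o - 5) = 0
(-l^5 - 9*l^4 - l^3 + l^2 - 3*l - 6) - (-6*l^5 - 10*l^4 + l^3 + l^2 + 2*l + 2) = 5*l^5 + l^4 - 2*l^3 - 5*l - 8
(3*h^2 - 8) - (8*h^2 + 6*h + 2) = -5*h^2 - 6*h - 10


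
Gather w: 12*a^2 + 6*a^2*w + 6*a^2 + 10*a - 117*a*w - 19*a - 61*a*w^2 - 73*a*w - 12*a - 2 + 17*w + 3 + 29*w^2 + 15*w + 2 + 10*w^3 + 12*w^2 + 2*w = 18*a^2 - 21*a + 10*w^3 + w^2*(41 - 61*a) + w*(6*a^2 - 190*a + 34) + 3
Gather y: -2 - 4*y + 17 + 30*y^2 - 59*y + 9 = 30*y^2 - 63*y + 24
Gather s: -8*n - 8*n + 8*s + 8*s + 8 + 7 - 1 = -16*n + 16*s + 14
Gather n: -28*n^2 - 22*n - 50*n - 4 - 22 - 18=-28*n^2 - 72*n - 44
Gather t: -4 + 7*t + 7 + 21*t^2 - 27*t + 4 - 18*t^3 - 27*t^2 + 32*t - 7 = -18*t^3 - 6*t^2 + 12*t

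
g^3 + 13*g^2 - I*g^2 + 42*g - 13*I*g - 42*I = (g + 6)*(g + 7)*(g - I)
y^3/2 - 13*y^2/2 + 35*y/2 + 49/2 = (y/2 + 1/2)*(y - 7)^2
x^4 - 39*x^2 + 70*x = x*(x - 5)*(x - 2)*(x + 7)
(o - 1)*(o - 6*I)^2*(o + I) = o^4 - o^3 - 11*I*o^3 - 24*o^2 + 11*I*o^2 + 24*o - 36*I*o + 36*I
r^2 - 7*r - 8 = (r - 8)*(r + 1)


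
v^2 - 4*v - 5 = (v - 5)*(v + 1)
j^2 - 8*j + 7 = (j - 7)*(j - 1)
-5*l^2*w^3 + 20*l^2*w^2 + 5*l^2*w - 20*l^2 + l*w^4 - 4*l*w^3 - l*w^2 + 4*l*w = (-5*l + w)*(w - 4)*(w - 1)*(l*w + l)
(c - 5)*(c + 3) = c^2 - 2*c - 15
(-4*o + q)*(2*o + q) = -8*o^2 - 2*o*q + q^2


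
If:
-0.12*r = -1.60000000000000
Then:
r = 13.33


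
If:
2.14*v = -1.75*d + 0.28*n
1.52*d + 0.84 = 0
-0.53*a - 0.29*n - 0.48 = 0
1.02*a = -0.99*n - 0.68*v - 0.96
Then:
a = -0.54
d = -0.55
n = -0.66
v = 0.37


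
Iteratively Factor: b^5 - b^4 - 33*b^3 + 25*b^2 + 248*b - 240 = (b - 3)*(b^4 + 2*b^3 - 27*b^2 - 56*b + 80) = (b - 3)*(b - 1)*(b^3 + 3*b^2 - 24*b - 80) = (b - 5)*(b - 3)*(b - 1)*(b^2 + 8*b + 16) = (b - 5)*(b - 3)*(b - 1)*(b + 4)*(b + 4)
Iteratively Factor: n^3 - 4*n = (n + 2)*(n^2 - 2*n) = (n - 2)*(n + 2)*(n)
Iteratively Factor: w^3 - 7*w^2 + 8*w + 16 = (w - 4)*(w^2 - 3*w - 4) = (w - 4)*(w + 1)*(w - 4)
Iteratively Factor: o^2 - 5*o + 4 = (o - 4)*(o - 1)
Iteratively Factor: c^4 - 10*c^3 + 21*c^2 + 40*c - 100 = (c - 2)*(c^3 - 8*c^2 + 5*c + 50) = (c - 5)*(c - 2)*(c^2 - 3*c - 10) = (c - 5)*(c - 2)*(c + 2)*(c - 5)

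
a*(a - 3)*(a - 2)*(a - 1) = a^4 - 6*a^3 + 11*a^2 - 6*a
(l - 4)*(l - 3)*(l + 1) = l^3 - 6*l^2 + 5*l + 12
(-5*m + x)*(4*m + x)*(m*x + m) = -20*m^3*x - 20*m^3 - m^2*x^2 - m^2*x + m*x^3 + m*x^2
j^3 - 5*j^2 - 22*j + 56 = (j - 7)*(j - 2)*(j + 4)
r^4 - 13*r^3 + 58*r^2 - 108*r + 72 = (r - 6)*(r - 3)*(r - 2)^2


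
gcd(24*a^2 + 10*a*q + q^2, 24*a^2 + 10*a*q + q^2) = 24*a^2 + 10*a*q + q^2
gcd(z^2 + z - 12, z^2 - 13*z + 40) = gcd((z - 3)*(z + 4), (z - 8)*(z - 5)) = 1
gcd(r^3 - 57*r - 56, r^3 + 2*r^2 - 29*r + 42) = r + 7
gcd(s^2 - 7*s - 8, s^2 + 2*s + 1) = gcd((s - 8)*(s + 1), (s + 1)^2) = s + 1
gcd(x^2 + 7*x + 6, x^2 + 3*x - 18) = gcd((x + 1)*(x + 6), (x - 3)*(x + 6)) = x + 6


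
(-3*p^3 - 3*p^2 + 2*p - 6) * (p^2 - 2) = -3*p^5 - 3*p^4 + 8*p^3 - 4*p + 12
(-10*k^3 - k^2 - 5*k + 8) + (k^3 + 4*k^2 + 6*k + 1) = -9*k^3 + 3*k^2 + k + 9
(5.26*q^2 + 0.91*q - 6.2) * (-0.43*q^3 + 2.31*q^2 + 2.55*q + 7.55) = -2.2618*q^5 + 11.7593*q^4 + 18.1811*q^3 + 27.7115*q^2 - 8.9395*q - 46.81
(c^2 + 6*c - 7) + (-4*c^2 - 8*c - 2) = -3*c^2 - 2*c - 9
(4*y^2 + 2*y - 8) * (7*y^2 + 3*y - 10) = 28*y^4 + 26*y^3 - 90*y^2 - 44*y + 80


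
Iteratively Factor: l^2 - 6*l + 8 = (l - 2)*(l - 4)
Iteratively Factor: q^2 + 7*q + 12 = (q + 3)*(q + 4)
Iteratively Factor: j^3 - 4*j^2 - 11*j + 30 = (j + 3)*(j^2 - 7*j + 10) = (j - 5)*(j + 3)*(j - 2)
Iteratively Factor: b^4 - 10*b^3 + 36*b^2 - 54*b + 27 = (b - 1)*(b^3 - 9*b^2 + 27*b - 27) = (b - 3)*(b - 1)*(b^2 - 6*b + 9) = (b - 3)^2*(b - 1)*(b - 3)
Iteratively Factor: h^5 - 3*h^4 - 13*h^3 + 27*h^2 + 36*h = (h + 3)*(h^4 - 6*h^3 + 5*h^2 + 12*h) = (h - 3)*(h + 3)*(h^3 - 3*h^2 - 4*h) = (h - 4)*(h - 3)*(h + 3)*(h^2 + h) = (h - 4)*(h - 3)*(h + 1)*(h + 3)*(h)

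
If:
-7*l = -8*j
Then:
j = 7*l/8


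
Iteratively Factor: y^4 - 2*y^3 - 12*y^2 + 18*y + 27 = (y - 3)*(y^3 + y^2 - 9*y - 9) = (y - 3)*(y + 3)*(y^2 - 2*y - 3) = (y - 3)^2*(y + 3)*(y + 1)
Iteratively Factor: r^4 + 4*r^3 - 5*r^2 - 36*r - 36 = (r + 2)*(r^3 + 2*r^2 - 9*r - 18) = (r + 2)^2*(r^2 - 9) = (r - 3)*(r + 2)^2*(r + 3)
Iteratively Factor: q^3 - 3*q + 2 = (q - 1)*(q^2 + q - 2) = (q - 1)*(q + 2)*(q - 1)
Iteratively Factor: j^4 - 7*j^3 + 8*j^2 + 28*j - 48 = (j - 2)*(j^3 - 5*j^2 - 2*j + 24) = (j - 3)*(j - 2)*(j^2 - 2*j - 8) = (j - 4)*(j - 3)*(j - 2)*(j + 2)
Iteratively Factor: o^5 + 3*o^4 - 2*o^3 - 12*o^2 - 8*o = (o + 2)*(o^4 + o^3 - 4*o^2 - 4*o) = (o + 2)^2*(o^3 - o^2 - 2*o) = o*(o + 2)^2*(o^2 - o - 2) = o*(o + 1)*(o + 2)^2*(o - 2)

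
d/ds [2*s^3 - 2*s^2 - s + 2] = 6*s^2 - 4*s - 1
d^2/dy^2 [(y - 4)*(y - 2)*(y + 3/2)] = 6*y - 9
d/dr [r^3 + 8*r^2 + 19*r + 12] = 3*r^2 + 16*r + 19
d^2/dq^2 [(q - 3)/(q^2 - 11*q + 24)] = 2/(q^3 - 24*q^2 + 192*q - 512)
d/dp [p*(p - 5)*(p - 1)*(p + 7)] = 4*p^3 + 3*p^2 - 74*p + 35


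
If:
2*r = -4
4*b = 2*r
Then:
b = -1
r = -2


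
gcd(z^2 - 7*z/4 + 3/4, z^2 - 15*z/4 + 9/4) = z - 3/4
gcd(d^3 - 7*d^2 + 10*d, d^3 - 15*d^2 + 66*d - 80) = d^2 - 7*d + 10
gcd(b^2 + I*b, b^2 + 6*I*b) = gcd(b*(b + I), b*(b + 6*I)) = b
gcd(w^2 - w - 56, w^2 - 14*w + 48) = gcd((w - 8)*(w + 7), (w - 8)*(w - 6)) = w - 8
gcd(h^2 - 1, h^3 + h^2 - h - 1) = h^2 - 1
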